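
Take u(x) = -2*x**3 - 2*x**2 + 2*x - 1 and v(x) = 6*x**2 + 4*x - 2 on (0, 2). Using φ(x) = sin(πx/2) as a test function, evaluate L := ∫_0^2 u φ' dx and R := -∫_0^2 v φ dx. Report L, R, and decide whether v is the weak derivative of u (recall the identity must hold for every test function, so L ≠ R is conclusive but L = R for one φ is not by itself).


LHS = -192/π^3 + 56/π, RHS = -56/π + 192/π^3. No, v is not the weak derivative of u.

u(x) = -2*x**3 - 2*x**2 + 2*x - 1, classical derivative u'(x) = -6*x**2 - 4*x + 2.
φ(x) = sin(πx/2), so φ'(x) = π*cos(π*x/2)/2.
Note φ(0) = φ(2) = 0, so the boundary term u·φ vanishes.
LHS = ∫_0^2 u(x) φ'(x) dx = ∫_0^2 (-π*x^3*cos(π*x/2) - π*x^2*cos(π*x/2) + π*x*cos(π*x/2) - π*cos(π*x/2)/2) dx. Term by term:
  ∫_0^2 -π*cos(π*x/2)/2 dx = 0;  ∫_0^2 π*x*cos(π*x/2) dx = -8/π;  ∫_0^2 -π*x^2*cos(π*x/2) dx = 16/π;
  ∫_0^2 -π*x^3*cos(π*x/2) dx = -192/π^3 + 48/π.
Sum: 0 − 8/π + 16/π + -192/π^3 + 48/π = -192/π^3 + 56/π.
So LHS = -192/π^3 + 56/π.
∫_0^2 v(x) φ(x) dx = ∫_0^2 (6*x^2*sin(π*x/2) + 4*x*sin(π*x/2) - 2*sin(π*x/2)) dx. Term by term:
  ∫_0^2 -2*sin(π*x/2) dx = -8/π;  ∫_0^2 4*x*sin(π*x/2) dx = 16/π;  ∫_0^2 6*x^2*sin(π*x/2) dx = -192/π^3 + 48/π.
Sum: -8/π + 16/π + -192/π^3 + 48/π = -192/π^3 + 56/π.
So RHS = -∫_0^2 v(x) φ(x) dx = -56/π + 192/π^3.
LHS − RHS = -384/π^3 + 112/π ≠ 0, so the identity fails.
(For a valid weak derivative the identity must hold for EVERY test function, in particular this one. The failure shows v is NOT the weak derivative of u.)
Correct weak derivative would be u'(x) = -6*x**2 - 4*x + 2.


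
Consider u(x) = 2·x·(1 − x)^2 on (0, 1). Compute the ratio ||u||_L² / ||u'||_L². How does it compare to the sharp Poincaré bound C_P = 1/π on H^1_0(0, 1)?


||u||_L² / ||u'||_L² = sqrt(14)/14 < C_P = 1/π.

u(x) = 2·x·(1 − x)^2, so u'(x) = 2*(x - 1)*(3*x - 1).
u(x) = 2·x·(1 − x)^2 vanishes at x = 0 and x = 1, so u ∈ H^1_0(0, 1). Differentiate via the product rule and integrate the resulting polynomials term by term.
  ∫_0^1 u² dx = ∫_0^1 (4*x^6 - 16*x^5 + 24*x^4 - 16*x^3 + 4*x^2) dx. Term by term:
    ∫_0^1 4*x^6 dx = 4/7;  ∫_0^1 -16*x^5 dx = -8/3;  ∫_0^1 24*x^4 dx = 24/5;
    ∫_0^1 -16*x^3 dx = -4;  ∫_0^1 4*x^2 dx = 4/3.
  Sum: 4/7 − 8/3 + 24/5 − 4 + 4/3 = 4/105.
  ∫_0^1 (u')² dx = ∫_0^1 (36*x^4 - 96*x^3 + 88*x^2 - 32*x + 4) dx. Term by term:
    ∫_0^1 36*x^4 dx = 36/5;  ∫_0^1 -96*x^3 dx = -24;  ∫_0^1 88*x^2 dx = 88/3;
    ∫_0^1 -32*x dx = -16;  ∫_0^1 4 dx = 4.
  Sum: 36/5 − 24 + 88/3 − 16 + 4 = 8/15.
∫_0^1 u² dx = 4/105, so ||u||_L² = 2*sqrt(105)/105.
∫_0^1 (u')² dx = 8/15, so ||u'||_L² = 2*sqrt(30)/15.
Ratio ||u||_L² / ||u'||_L² = sqrt(14)/14.
Sharp Poincaré constant on H^1_0(0, 1) is C_P = L/π = 1/π, achieved by sin(π·x).
A polynomial bump cannot attain the sharp Poincaré constant (only the first sine eigenfunction does), so the ratio is strictly less than C_P, consistent with ||u||_L² ≤ C_P ||u'||_L².


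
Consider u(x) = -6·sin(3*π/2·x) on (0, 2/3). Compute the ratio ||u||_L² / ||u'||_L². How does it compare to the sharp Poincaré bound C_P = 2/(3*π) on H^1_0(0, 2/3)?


||u||_L² / ||u'||_L² = 2/(3*π) = C_P.

u(x) = -6·sin(3*π/2·x), so u'(x) = -9*π*cos(3*π*x/2).
Writing u(x) = A·sin(kπx/L) with A = -6 and k = 1, use ∫_0^L sin²(kπx/L) dx = L/2 and ∫_0^L cos²(kπx/L) dx = L/2.
u² = 36·sin²(3*π/2·x) and (u')² = 81*π^2·cos²(3*π/2·x), and each of sin², cos² integrates to L/2 = 1/3 over (0, 2/3).
∫_0^2/3 u² dx = 12, so ||u||_L² = 2*sqrt(3).
∫_0^2/3 (u')² dx = 27*π^2, so ||u'||_L² = 3*sqrt(3)*π.
Ratio ||u||_L² / ||u'||_L² = 2/(3*π).
Sharp Poincaré constant on H^1_0(0, 2/3) is C_P = L/π = 2/(3*π), achieved by sin(3*π/2·x).
This is the k = 1 eigenfunction (up to amplitude), so the ratio equals the sharp Poincaré constant exactly.


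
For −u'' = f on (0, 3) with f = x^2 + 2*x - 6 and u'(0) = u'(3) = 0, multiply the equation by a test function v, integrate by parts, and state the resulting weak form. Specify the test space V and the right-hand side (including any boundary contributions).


V = H^1(0, 3) (no boundary constraint on v; u is determined up to an additive constant); weak form: ∫_0^3 u'v' dx = ∫_0^3 (x^2 + 2*x - 6) v dx for all v ∈ V.

Multiply both sides by a test function v and integrate from 0 to 3:
  ∫_0^3 −u''(x) v(x) dx = ∫_0^3 f(x) v(x) dx.
Integrate the LHS by parts once:
  ∫_0^3 −u'' v dx = −[u'(x) v(x)]_0^3 + ∫_0^3 u'(x) v'(x) dx.
Thus ∫_0^3 u'(x) v'(x) dx = ∫_0^3 f(x) v(x) dx + [u'(x) v(x)]_0^3.
Choose V so that boundary terms are either known or forced to vanish.
u has homogeneous Neumann: u'(0) = u'(3) = 0. So [u' v]_0^3 = 0·v(3) − 0·v(0) = 0 for any v; take V = H^1(0, 3).
Weak formulation: find u (satisfying any essential BC) such that ∫_0^3 u'(x) v'(x) dx = ∫_0^3 f v dx for all v ∈ V (homogeneous Neumann, so boundary terms vanish).
Substituting f(x) = x^2 + 2*x - 6, the right-hand side is ∫_0^3 (x^2 + 2*x - 6) v dx.
Compatibility check (pure Neumann): taking v ≡ 1 ∈ V gives 0 = ∫_0^3 f dx + (0) − (0), i.e. ∫_0^3 f dx must equal u'(0) − u'(3) = 0. Indeed ∫_0^3 (x^2 + 2*x - 6) dx = 0, so the data are compatible. The solution is then unique only up to an additive constant (fix it e.g. by requiring ∫_0^3 u dx = 0).


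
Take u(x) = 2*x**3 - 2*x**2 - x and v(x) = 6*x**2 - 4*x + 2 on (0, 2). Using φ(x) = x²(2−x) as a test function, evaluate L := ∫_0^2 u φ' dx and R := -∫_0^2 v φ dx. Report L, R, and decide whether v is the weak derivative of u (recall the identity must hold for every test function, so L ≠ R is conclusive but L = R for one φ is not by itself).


LHS = -76/15, RHS = -136/15. No, v is not the weak derivative of u.

u(x) = 2*x**3 - 2*x**2 - x, classical derivative u'(x) = 6*x**2 - 4*x - 1.
φ(x) = x²(2−x), so φ'(x) = x*(4 - 3*x).
Note φ(0) = φ(2) = 0, so the boundary term u·φ vanishes.
LHS = ∫_0^2 u(x) φ'(x) dx = ∫_0^2 (-6*x^5 + 14*x^4 - 5*x^3 - 4*x^2) dx. Term by term:
  ∫_0^2 -6*x^5 dx = -64;  ∫_0^2 14*x^4 dx = 448/5;  ∫_0^2 -5*x^3 dx = -20;
  ∫_0^2 -4*x^2 dx = -32/3.
Sum: -64 + 448/5 − 20 − 32/3 = -76/15.
So LHS = -76/15.
∫_0^2 v(x) φ(x) dx = ∫_0^2 (-6*x^5 + 16*x^4 - 10*x^3 + 4*x^2) dx. Term by term:
  ∫_0^2 -6*x^5 dx = -64;  ∫_0^2 16*x^4 dx = 512/5;  ∫_0^2 -10*x^3 dx = -40;
  ∫_0^2 4*x^2 dx = 32/3.
Sum: -64 + 512/5 − 40 + 32/3 = 136/15.
So RHS = -∫_0^2 v(x) φ(x) dx = -136/15.
LHS − RHS = 4 ≠ 0, so the identity fails.
(For a valid weak derivative the identity must hold for EVERY test function, in particular this one. The failure shows v is NOT the weak derivative of u.)
Correct weak derivative would be u'(x) = 6*x**2 - 4*x - 1.


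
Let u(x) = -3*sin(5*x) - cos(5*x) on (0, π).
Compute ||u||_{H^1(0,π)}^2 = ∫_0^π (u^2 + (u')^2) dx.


||u||_{H^1(0,π)}^2 = 130*π

u'(x) = 5*sin(5*x) - 15*cos(5*x).
Expand u² and (u')² and integrate term by term on (0, π), using: for integers n ≥ 1, ∫_0^π sin²(nx) dx = ∫_0^π cos²(nx) dx = π/2; for n ≠ n', ∫_0^π sin(nx)sin(n'x) dx = ∫_0^π cos(nx)cos(n'x) dx = 0; and by product-to-sum, ∫_0^π sin(nx)cos(n'x) dx = ½∫_0^π [sin((n+n')x) + sin((n−n')x)] dx, which is 0 when n+n' is even and 2n/(n²−n'²) when n+n' is odd (it need not vanish on (0, π)).
  u² squared terms: (-1)²·∫cos(5x)² dx = 1·π/2 = π/2;  (-3)²·∫sin(5x)² dx = 9·π/2 = 9*π/2.
  u² cross terms: 2·(-1)·(-3)·∫cos(5x)·sin(5x) dx = 6·(0) = 0.
  So ∫_0^π u² dx = π/2 + 9*π/2 + 0 = 5*π.
  (u')² squared terms: (-15)²·∫cos(5x)² dx = 225·π/2 = 225*π/2;  (5)²·∫sin(5x)² dx = 25·π/2 = 25*π/2.
  (u')² cross terms: 2·(-15)·(5)·∫cos(5x)·sin(5x) dx = -150·(0) = 0.
  So ∫_0^π (u')² dx = 225*π/2 + 25*π/2 + 0 = 125*π.
||u||_{H^1}^2 = (5*π) + (125*π) = 130*π.


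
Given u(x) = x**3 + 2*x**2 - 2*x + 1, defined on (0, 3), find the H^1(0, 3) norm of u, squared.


||u||_{H^1}^2 = 114333/70

The H^1 norm (squared) on an interval (0, L) is
  ||u||_{H^1}^2 = ∫_0^L u(x)^2 dx + ∫_0^L u'(x)^2 dx.
Compute u'(x) = 3*x**2 + 4*x - 2.
Then u(x)^2 = x**6 + 4*x**5 - 6*x**3 + 8*x**2 - 4*x + 1 and u'(x)^2 = 9*x**4 + 24*x**3 + 4*x**2 - 16*x + 4.
Integrate each monomial from 0 to 3 using ∫_0^3 c·x^n dx = c·3^(n+1)/(n+1):
  ∫_0^3 u(x)^2 dx = ∫_0^3 (x^6 + 4*x^5 - 6*x^3 + 8*x^2 - 4*x + 1) dx. Term by term:
    ∫_0^3 x^6 dx = 2187/7;  ∫_0^3 4*x^5 dx = 486;  ∫_0^3 -6*x^3 dx = -243/2;
    ∫_0^3 8*x^2 dx = 72;  ∫_0^3 -4*x dx = -18;  ∫_0^3 1 dx = 3.
  Sum: 2187/7 + 486 − 243/2 + 72 − 18 + 3 = 10275/14.
  ∫_0^3 u'(x)^2 dx = ∫_0^3 (9*x^4 + 24*x^3 + 4*x^2 - 16*x + 4) dx. Term by term:
    ∫_0^3 9*x^4 dx = 2187/5;  ∫_0^3 24*x^3 dx = 486;  ∫_0^3 4*x^2 dx = 36;
    ∫_0^3 -16*x dx = -72;  ∫_0^3 4 dx = 12.
  Sum: 2187/5 + 486 + 36 − 72 + 12 = 4497/5.
Adding: ||u||_{H^1}^2 = 10275/14 + 4497/5 = 114333/70.


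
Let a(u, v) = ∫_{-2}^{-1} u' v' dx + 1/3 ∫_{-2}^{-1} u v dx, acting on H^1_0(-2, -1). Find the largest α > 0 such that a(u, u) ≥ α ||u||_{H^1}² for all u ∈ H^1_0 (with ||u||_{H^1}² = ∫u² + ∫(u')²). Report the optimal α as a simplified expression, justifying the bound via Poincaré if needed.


α = (1/3 + π^2)/(1 + π^2)

Coercivity of a(·,·) on H^1_0(-2, -1) means a(u, u) ≥ α ||u||_{H^1}² for every u ∈ H^1_0.
The interval has length L = 1, and Poincaré/coercivity depend only on L. Here a(u, u) = ∫(u')² + (1/3)·∫u².
Here 0 < c = 1/3 < 1. The condition a(u,u) ≥ α||u||_{H^1}² reads (1−α)∫(u')² ≥ (α−c)∫u². Any admissible α is ≤ 1 (rapidly oscillating u have ∫u²/∫(u')² → 0), and α = 1 would force 0 ≥ (1−c)∫u², impossible since c < 1; so 1−α > 0. By the sharp Poincaré inequality on H^1_0 of an interval of length L, ∫(u')² ≥ (π/L)²∫u² with equality for the first sine mode sin(π(x−x₀)/L) (x₀ the left endpoint), so the inequality holds for all u iff (1−α)(π/L)² ≥ α − c, i.e. α ≤ ((π/L)² + c)/((π/L)² + 1) = (1 + c(L/π)²)/(1 + (L/π)²). With (π/L)² = π^2 and c = 1/3, the largest admissible constant is α = ((π/L)² + c)/((π/L)² + 1).
Simplifying, α = (1/3 + π^2)/(1 + π^2).


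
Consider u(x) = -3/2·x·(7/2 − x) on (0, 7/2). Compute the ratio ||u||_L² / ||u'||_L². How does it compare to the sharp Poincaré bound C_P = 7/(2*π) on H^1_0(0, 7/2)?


||u||_L² / ||u'||_L² = 7*sqrt(10)/20 < C_P = 7/(2*π).

u(x) = -3/2·x·(7/2 − x), so u'(x) = 3*x - 21/4.
u(x) = -3/2·x·(7/2 − x) vanishes at x = 0 and x = 7/2, so u ∈ H^1_0(0, 7/2). Differentiate via the product rule and integrate the resulting polynomials term by term.
  ∫_0^7/2 u² dx = ∫_0^7/2 (9*x^4/4 - 63*x^3/4 + 441*x^2/16) dx. Term by term:
    ∫_0^7/2 9*x^4/4 dx = 151263/640;  ∫_0^7/2 -63*x^3/4 dx = -151263/256;  ∫_0^7/2 441*x^2/16 dx = 50421/128.
  Sum: 151263/640 − 151263/256 + 50421/128 = 50421/1280.
  ∫_0^7/2 (u')² dx = ∫_0^7/2 (9*x^2 - 63*x/2 + 441/16) dx. Term by term:
    ∫_0^7/2 9*x^2 dx = 1029/8;  ∫_0^7/2 -63*x/2 dx = -3087/16;  ∫_0^7/2 441/16 dx = 3087/32.
  Sum: 1029/8 − 3087/16 + 3087/32 = 1029/32.
∫_0^7/2 u² dx = 50421/1280, so ||u||_L² = 49*sqrt(105)/80.
∫_0^7/2 (u')² dx = 1029/32, so ||u'||_L² = 7*sqrt(42)/8.
Ratio ||u||_L² / ||u'||_L² = 7*sqrt(10)/20.
Sharp Poincaré constant on H^1_0(0, 7/2) is C_P = L/π = 7/(2*π), achieved by sin(2*π/7·x).
A polynomial bump cannot attain the sharp Poincaré constant (only the first sine eigenfunction does), so the ratio is strictly less than C_P, consistent with ||u||_L² ≤ C_P ||u'||_L².


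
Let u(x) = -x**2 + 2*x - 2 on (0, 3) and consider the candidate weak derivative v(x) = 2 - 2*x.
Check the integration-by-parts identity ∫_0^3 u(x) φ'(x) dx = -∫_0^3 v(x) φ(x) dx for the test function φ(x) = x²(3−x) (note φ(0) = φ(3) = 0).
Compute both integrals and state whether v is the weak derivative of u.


LHS = 54/5, RHS = 54/5. Yes, v = u' weakly.

u(x) = -x**2 + 2*x - 2, classical derivative u'(x) = 2 - 2*x.
φ(x) = x²(3−x), so φ'(x) = 3*x*(2 - x).
Note φ(0) = φ(3) = 0, so the boundary term u·φ vanishes.
LHS = ∫_0^3 u(x) φ'(x) dx = ∫_0^3 (3*x^4 - 12*x^3 + 18*x^2 - 12*x) dx. Term by term:
  ∫_0^3 3*x^4 dx = 729/5;  ∫_0^3 -12*x^3 dx = -243;  ∫_0^3 18*x^2 dx = 162;
  ∫_0^3 -12*x dx = -54.
Sum: 729/5 − 243 + 162 − 54 = 54/5.
So LHS = 54/5.
∫_0^3 v(x) φ(x) dx = ∫_0^3 (2*x^4 - 8*x^3 + 6*x^2) dx. Term by term:
  ∫_0^3 2*x^4 dx = 486/5;  ∫_0^3 -8*x^3 dx = -162;  ∫_0^3 6*x^2 dx = 54.
Sum: 486/5 − 162 + 54 = -54/5.
So RHS = -∫_0^3 v(x) φ(x) dx = 54/5.
LHS = RHS, so the identity holds for this test φ.
Moreover u is smooth here and v(x) = u'(x) = 2 - 2*x pointwise, so the identity holds for every test function. Hence v is the weak derivative of u.


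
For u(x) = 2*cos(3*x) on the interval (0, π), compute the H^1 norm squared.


||u||_{H^1(0,π)}^2 = 20*π

u'(x) = -6*sin(3*x).
Expand u² and (u')² and integrate term by term on (0, π), using: for integers n ≥ 1, ∫_0^π sin²(nx) dx = ∫_0^π cos²(nx) dx = π/2; for n ≠ n', ∫_0^π sin(nx)sin(n'x) dx = ∫_0^π cos(nx)cos(n'x) dx = 0; and by product-to-sum, ∫_0^π sin(nx)cos(n'x) dx = ½∫_0^π [sin((n+n')x) + sin((n−n')x)] dx, which is 0 when n+n' is even and 2n/(n²−n'²) when n+n' is odd (it need not vanish on (0, π)).
  u² squared terms: (2)²·∫cos(3x)² dx = 4·π/2 = 2*π.
  So ∫_0^π u² dx = 2*π.
  (u')² squared terms: (-6)²·∫sin(3x)² dx = 36·π/2 = 18*π.
  So ∫_0^π (u')² dx = 18*π.
||u||_{H^1}^2 = (2*π) + (18*π) = 20*π.


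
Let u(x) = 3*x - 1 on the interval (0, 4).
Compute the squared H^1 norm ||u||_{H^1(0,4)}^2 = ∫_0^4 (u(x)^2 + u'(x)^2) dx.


||u||_{H^1}^2 = 184

The H^1 norm (squared) on an interval (0, L) is
  ||u||_{H^1}^2 = ∫_0^L u(x)^2 dx + ∫_0^L u'(x)^2 dx.
Compute u'(x) = 3.
Then u(x)^2 = 9*x**2 - 6*x + 1 and u'(x)^2 = 9.
Integrate each monomial from 0 to 4 using ∫_0^4 c·x^n dx = c·4^(n+1)/(n+1):
  ∫_0^4 u(x)^2 dx = ∫_0^4 (9*x^2 - 6*x + 1) dx. Term by term:
    ∫_0^4 9*x^2 dx = 192;  ∫_0^4 -6*x dx = -48;  ∫_0^4 1 dx = 4.
  Sum: 192 − 48 + 4 = 148.
  ∫_0^4 u'(x)^2 dx = ∫_0^4 (9) dx. Term by term:
    ∫_0^4 9 dx = 36.
Adding: ||u||_{H^1}^2 = 148 + 36 = 184.


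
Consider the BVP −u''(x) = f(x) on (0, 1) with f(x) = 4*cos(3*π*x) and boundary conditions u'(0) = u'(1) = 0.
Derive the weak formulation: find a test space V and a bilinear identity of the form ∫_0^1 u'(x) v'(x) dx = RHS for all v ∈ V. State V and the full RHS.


V = H^1(0, 1) (no boundary constraint on v; u is determined up to an additive constant); weak form: ∫_0^1 u'v' dx = ∫_0^1 (4*cos(3*π*x)) v dx for all v ∈ V.

Multiply both sides by a test function v and integrate from 0 to 1:
  ∫_0^1 −u''(x) v(x) dx = ∫_0^1 f(x) v(x) dx.
Integrate the LHS by parts once:
  ∫_0^1 −u'' v dx = −[u'(x) v(x)]_0^1 + ∫_0^1 u'(x) v'(x) dx.
Thus ∫_0^1 u'(x) v'(x) dx = ∫_0^1 f(x) v(x) dx + [u'(x) v(x)]_0^1.
Choose V so that boundary terms are either known or forced to vanish.
u has homogeneous Neumann: u'(0) = u'(1) = 0. So [u' v]_0^1 = 0·v(1) − 0·v(0) = 0 for any v; take V = H^1(0, 1).
Weak formulation: find u (satisfying any essential BC) such that ∫_0^1 u'(x) v'(x) dx = ∫_0^1 f v dx for all v ∈ V (homogeneous Neumann, so boundary terms vanish).
Substituting f(x) = 4*cos(3*π*x), the right-hand side is ∫_0^1 (4*cos(3*π*x)) v dx.
Compatibility check (pure Neumann): taking v ≡ 1 ∈ V gives 0 = ∫_0^1 f dx + (0) − (0), i.e. ∫_0^1 f dx must equal u'(0) − u'(1) = 0. Indeed ∫_0^1 (4*cos(3*π*x)) dx = 0, so the data are compatible. The solution is then unique only up to an additive constant (fix it e.g. by requiring ∫_0^1 u dx = 0).


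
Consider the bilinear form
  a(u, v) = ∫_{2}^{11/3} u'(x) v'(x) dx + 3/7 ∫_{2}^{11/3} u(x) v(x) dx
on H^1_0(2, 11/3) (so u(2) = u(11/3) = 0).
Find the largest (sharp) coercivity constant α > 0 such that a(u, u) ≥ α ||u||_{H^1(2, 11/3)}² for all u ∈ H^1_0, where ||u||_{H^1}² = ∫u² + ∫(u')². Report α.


α = 3*(25 + 21*π^2)/(7*(25 + 9*π^2))

Coercivity of a(·,·) on H^1_0(2, 11/3) means a(u, u) ≥ α ||u||_{H^1}² for every u ∈ H^1_0.
The interval has length L = 5/3, and Poincaré/coercivity depend only on L. Here a(u, u) = ∫(u')² + (3/7)·∫u².
Here 0 < c = 3/7 < 1. The condition a(u,u) ≥ α||u||_{H^1}² reads (1−α)∫(u')² ≥ (α−c)∫u². Any admissible α is ≤ 1 (rapidly oscillating u have ∫u²/∫(u')² → 0), and α = 1 would force 0 ≥ (1−c)∫u², impossible since c < 1; so 1−α > 0. By the sharp Poincaré inequality on H^1_0 of an interval of length L, ∫(u')² ≥ (π/L)²∫u² with equality for the first sine mode sin(π(x−x₀)/L) (x₀ the left endpoint), so the inequality holds for all u iff (1−α)(π/L)² ≥ α − c, i.e. α ≤ ((π/L)² + c)/((π/L)² + 1) = (1 + c(L/π)²)/(1 + (L/π)²). With (π/L)² = 9*π^2/25 and c = 3/7, the largest admissible constant is α = ((π/L)² + c)/((π/L)² + 1).
Simplifying, α = 3*(25 + 21*π^2)/(7*(25 + 9*π^2)).


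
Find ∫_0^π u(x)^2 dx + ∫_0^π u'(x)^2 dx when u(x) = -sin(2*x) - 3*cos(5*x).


||u||_{H^1(0,π)}^2 = -208/7 + 239*π/2

u'(x) = 15*sin(5*x) - 2*cos(2*x).
Expand u² and (u')² and integrate term by term on (0, π), using: for integers n ≥ 1, ∫_0^π sin²(nx) dx = ∫_0^π cos²(nx) dx = π/2; for n ≠ n', ∫_0^π sin(nx)sin(n'x) dx = ∫_0^π cos(nx)cos(n'x) dx = 0; and by product-to-sum, ∫_0^π sin(nx)cos(n'x) dx = ½∫_0^π [sin((n+n')x) + sin((n−n')x)] dx, which is 0 when n+n' is even and 2n/(n²−n'²) when n+n' is odd (it need not vanish on (0, π)).
  u² squared terms: (-1)²·∫sin(2x)² dx = 1·π/2 = π/2;  (-3)²·∫cos(5x)² dx = 9·π/2 = 9*π/2.
  u² cross terms: 2·(-1)·(-3)·∫sin(2x)·cos(5x) dx = 6·(-4/21) = -8/7.
  So ∫_0^π u² dx = π/2 + 9*π/2 − 8/7 = -8/7 + 5*π.
  (u')² squared terms: (-2)²·∫cos(2x)² dx = 4·π/2 = 2*π;  (15)²·∫sin(5x)² dx = 225·π/2 = 225*π/2.
  (u')² cross terms: 2·(-2)·(15)·∫cos(2x)·sin(5x) dx = -60·(10/21) = -200/7.
  So ∫_0^π (u')² dx = 2*π + 225*π/2 − 200/7 = -200/7 + 229*π/2.
||u||_{H^1}^2 = (-8/7 + 5*π) + (-200/7 + 229*π/2) = -208/7 + 239*π/2.


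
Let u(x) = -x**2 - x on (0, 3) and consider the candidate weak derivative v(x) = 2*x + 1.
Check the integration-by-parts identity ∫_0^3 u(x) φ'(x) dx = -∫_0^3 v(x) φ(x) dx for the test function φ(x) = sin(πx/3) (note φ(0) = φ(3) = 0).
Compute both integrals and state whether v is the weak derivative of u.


LHS = 24/π, RHS = -24/π. No, v is not the weak derivative of u.

u(x) = -x**2 - x, classical derivative u'(x) = -2*x - 1.
φ(x) = sin(πx/3), so φ'(x) = π*cos(π*x/3)/3.
Note φ(0) = φ(3) = 0, so the boundary term u·φ vanishes.
LHS = ∫_0^3 u(x) φ'(x) dx = ∫_0^3 (-π*x^2*cos(π*x/3)/3 - π*x*cos(π*x/3)/3) dx. Term by term:
  ∫_0^3 -π*x*cos(π*x/3)/3 dx = 6/π;  ∫_0^3 -π*x^2*cos(π*x/3)/3 dx = 18/π.
Sum: 6/π + 18/π = 24/π.
So LHS = 24/π.
∫_0^3 v(x) φ(x) dx = ∫_0^3 (2*x*sin(π*x/3) + sin(π*x/3)) dx. Term by term:
  ∫_0^3 2*x*sin(π*x/3) dx = 18/π;  ∫_0^3 sin(π*x/3) dx = 6/π.
Sum: 18/π + 6/π = 24/π.
So RHS = -∫_0^3 v(x) φ(x) dx = -24/π.
LHS − RHS = 48/π ≠ 0, so the identity fails.
(For a valid weak derivative the identity must hold for EVERY test function, in particular this one. The failure shows v is NOT the weak derivative of u.)
Correct weak derivative would be u'(x) = -2*x - 1.


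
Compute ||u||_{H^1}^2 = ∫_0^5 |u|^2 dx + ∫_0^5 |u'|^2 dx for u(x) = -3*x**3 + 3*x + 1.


||u||_{H^1}^2 = 1919875/14

The H^1 norm (squared) on an interval (0, L) is
  ||u||_{H^1}^2 = ∫_0^L u(x)^2 dx + ∫_0^L u'(x)^2 dx.
Compute u'(x) = 3 - 9*x**2.
Then u(x)^2 = 9*x**6 - 18*x**4 - 6*x**3 + 9*x**2 + 6*x + 1 and u'(x)^2 = 81*x**4 - 54*x**2 + 9.
Integrate each monomial from 0 to 5 using ∫_0^5 c·x^n dx = c·5^(n+1)/(n+1):
  ∫_0^5 u(x)^2 dx = ∫_0^5 (9*x^6 - 18*x^4 - 6*x^3 + 9*x^2 + 6*x + 1) dx. Term by term:
    ∫_0^5 9*x^6 dx = 703125/7;  ∫_0^5 -18*x^4 dx = -11250;  ∫_0^5 -6*x^3 dx = -1875/2;
    ∫_0^5 9*x^2 dx = 375;  ∫_0^5 6*x dx = 75;  ∫_0^5 1 dx = 5.
  Sum: 703125/7 − 11250 − 1875/2 + 375 + 75 + 5 = 1241995/14.
  ∫_0^5 u'(x)^2 dx = ∫_0^5 (81*x^4 - 54*x^2 + 9) dx. Term by term:
    ∫_0^5 81*x^4 dx = 50625;  ∫_0^5 -54*x^2 dx = -2250;  ∫_0^5 9 dx = 45.
  Sum: 50625 − 2250 + 45 = 48420.
Adding: ||u||_{H^1}^2 = 1241995/14 + 48420 = 1919875/14.


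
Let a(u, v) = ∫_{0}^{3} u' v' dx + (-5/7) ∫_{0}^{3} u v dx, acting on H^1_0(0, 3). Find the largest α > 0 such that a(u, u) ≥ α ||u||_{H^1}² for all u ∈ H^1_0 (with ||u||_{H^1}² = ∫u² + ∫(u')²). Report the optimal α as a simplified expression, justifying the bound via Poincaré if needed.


α = (-45/7 + π^2)/(9 + π^2)

Coercivity of a(·,·) on H^1_0(0, 3) means a(u, u) ≥ α ||u||_{H^1}² for every u ∈ H^1_0.
The interval has length L = 3, and Poincaré/coercivity depend only on L. Here a(u, u) = ∫(u')² + (-5/7)·∫u².
Here c = -5/7 < 0 with |c| < (π/L)² = π^2/9, so coercivity still holds. The condition a(u,u) ≥ α||u||_{H^1}² reads (1−α)∫(u')² ≥ (α−c)∫u². Any admissible α is ≤ 1 (rapidly oscillating u have ∫u²/∫(u')² → 0), and α = 1 would force 0 ≥ (1−c)∫u², impossible since c < 1; so 1−α > 0. By the sharp Poincaré inequality on H^1_0 of an interval of length L, ∫(u')² ≥ (π/L)²∫u² with equality for the first sine mode sin(π(x−x₀)/L) (x₀ the left endpoint), so the inequality holds for all u iff (1−α)(π/L)² ≥ α − c, i.e. α ≤ ((π/L)² + c)/((π/L)² + 1) = (1 + c(L/π)²)/(1 + (L/π)²). (Direct route, valid since c ≤ 0: Poincaré gives c∫u² ≥ c(L/π)²∫(u')², so a(u,u) ≥ (1 + c(L/π)²)∫(u')², while ||u||_{H^1}² ≤ (1 + (L/π)²)∫(u')²; dividing yields the same α.) With (π/L)² = π^2/9 and c = -5/7, the largest admissible constant is α = ((π/L)² + c)/((π/L)² + 1).
Simplifying, α = (-45/7 + π^2)/(9 + π^2).


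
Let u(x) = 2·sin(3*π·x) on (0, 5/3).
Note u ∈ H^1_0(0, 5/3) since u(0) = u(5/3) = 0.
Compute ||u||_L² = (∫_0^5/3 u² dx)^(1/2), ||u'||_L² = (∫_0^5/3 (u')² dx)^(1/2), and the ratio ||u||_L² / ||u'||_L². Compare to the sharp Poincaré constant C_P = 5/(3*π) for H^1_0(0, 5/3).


||u||_L² / ||u'||_L² = 1/(3*π) < C_P = 5/(3*π).

u(x) = 2·sin(3*π·x), so u'(x) = 6*π*cos(3*π*x).
Writing u(x) = A·sin(kπx/L) with A = 2 and k = 5, use ∫_0^L sin²(kπx/L) dx = L/2 and ∫_0^L cos²(kπx/L) dx = L/2.
u² = 4·sin²(3*π·x) and (u')² = 36*π^2·cos²(3*π·x), and each of sin², cos² integrates to L/2 = 5/6 over (0, 5/3).
∫_0^5/3 u² dx = 10/3, so ||u||_L² = sqrt(30)/3.
∫_0^5/3 (u')² dx = 30*π^2, so ||u'||_L² = sqrt(30)*π.
Ratio ||u||_L² / ||u'||_L² = 1/(3*π).
Sharp Poincaré constant on H^1_0(0, 5/3) is C_P = L/π = 5/(3*π), achieved by sin(3*π/5·x).
This is the k = 5 harmonic; the ratio L/(kπ) is strictly less than C_P = L/π, consistent with the sharp inequality ||u||_L² ≤ C_P ||u'||_L².


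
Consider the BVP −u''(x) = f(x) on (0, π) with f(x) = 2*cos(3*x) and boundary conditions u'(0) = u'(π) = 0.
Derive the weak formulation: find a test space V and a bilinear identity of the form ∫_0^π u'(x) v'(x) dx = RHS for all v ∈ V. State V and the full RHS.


V = H^1(0, π) (no boundary constraint on v; u is determined up to an additive constant); weak form: ∫_0^π u'v' dx = ∫_0^π (2*cos(3*x)) v dx for all v ∈ V.

Multiply both sides by a test function v and integrate from 0 to π:
  ∫_0^π −u''(x) v(x) dx = ∫_0^π f(x) v(x) dx.
Integrate the LHS by parts once:
  ∫_0^π −u'' v dx = −[u'(x) v(x)]_0^π + ∫_0^π u'(x) v'(x) dx.
Thus ∫_0^π u'(x) v'(x) dx = ∫_0^π f(x) v(x) dx + [u'(x) v(x)]_0^π.
Choose V so that boundary terms are either known or forced to vanish.
u has homogeneous Neumann: u'(0) = u'(π) = 0. So [u' v]_0^π = 0·v(π) − 0·v(0) = 0 for any v; take V = H^1(0, π).
Weak formulation: find u (satisfying any essential BC) such that ∫_0^π u'(x) v'(x) dx = ∫_0^π f v dx for all v ∈ V (homogeneous Neumann, so boundary terms vanish).
Substituting f(x) = 2*cos(3*x), the right-hand side is ∫_0^π (2*cos(3*x)) v dx.
Compatibility check (pure Neumann): taking v ≡ 1 ∈ V gives 0 = ∫_0^π f dx + (0) − (0), i.e. ∫_0^π f dx must equal u'(0) − u'(π) = 0. Indeed ∫_0^π (2*cos(3*x)) dx = 0, so the data are compatible. The solution is then unique only up to an additive constant (fix it e.g. by requiring ∫_0^π u dx = 0).


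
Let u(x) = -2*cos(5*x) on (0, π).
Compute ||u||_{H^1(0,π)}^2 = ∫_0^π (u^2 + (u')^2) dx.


||u||_{H^1(0,π)}^2 = 52*π

u'(x) = 10*sin(5*x).
Expand u² and (u')² and integrate term by term on (0, π), using: for integers n ≥ 1, ∫_0^π sin²(nx) dx = ∫_0^π cos²(nx) dx = π/2; for n ≠ n', ∫_0^π sin(nx)sin(n'x) dx = ∫_0^π cos(nx)cos(n'x) dx = 0; and by product-to-sum, ∫_0^π sin(nx)cos(n'x) dx = ½∫_0^π [sin((n+n')x) + sin((n−n')x)] dx, which is 0 when n+n' is even and 2n/(n²−n'²) when n+n' is odd (it need not vanish on (0, π)).
  u² squared terms: (-2)²·∫cos(5x)² dx = 4·π/2 = 2*π.
  So ∫_0^π u² dx = 2*π.
  (u')² squared terms: (10)²·∫sin(5x)² dx = 100·π/2 = 50*π.
  So ∫_0^π (u')² dx = 50*π.
||u||_{H^1}^2 = (2*π) + (50*π) = 52*π.


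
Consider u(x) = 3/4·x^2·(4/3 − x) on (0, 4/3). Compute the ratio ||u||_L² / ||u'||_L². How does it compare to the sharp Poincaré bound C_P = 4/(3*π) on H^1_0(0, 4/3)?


||u||_L² / ||u'||_L² = 2*sqrt(14)/21 < C_P = 4/(3*π).

u(x) = 3/4·x^2·(4/3 − x), so u'(x) = x*(8 - 9*x)/4.
u(x) = 3/4·x^2·(4/3 − x) vanishes at x = 0 and x = 4/3, so u ∈ H^1_0(0, 4/3). Differentiate via the product rule and integrate the resulting polynomials term by term.
  ∫_0^4/3 u² dx = ∫_0^4/3 (9*x^6/16 - 3*x^5/2 + x^4) dx. Term by term:
    ∫_0^4/3 9*x^6/16 dx = 1024/1701;  ∫_0^4/3 -3*x^5/2 dx = -1024/729;  ∫_0^4/3 x^4 dx = 1024/1215.
  Sum: 1024/1701 − 1024/729 + 1024/1215 = 1024/25515.
  ∫_0^4/3 (u')² dx = ∫_0^4/3 (81*x^4/16 - 9*x^3 + 4*x^2) dx. Term by term:
    ∫_0^4/3 81*x^4/16 dx = 64/15;  ∫_0^4/3 -9*x^3 dx = -64/9;  ∫_0^4/3 4*x^2 dx = 256/81.
  Sum: 64/15 − 64/9 + 256/81 = 128/405.
∫_0^4/3 u² dx = 1024/25515, so ||u||_L² = 32*sqrt(35)/945.
∫_0^4/3 (u')² dx = 128/405, so ||u'||_L² = 8*sqrt(10)/45.
Ratio ||u||_L² / ||u'||_L² = 2*sqrt(14)/21.
Sharp Poincaré constant on H^1_0(0, 4/3) is C_P = L/π = 4/(3*π), achieved by sin(3*π/4·x).
A polynomial bump cannot attain the sharp Poincaré constant (only the first sine eigenfunction does), so the ratio is strictly less than C_P, consistent with ||u||_L² ≤ C_P ||u'||_L².


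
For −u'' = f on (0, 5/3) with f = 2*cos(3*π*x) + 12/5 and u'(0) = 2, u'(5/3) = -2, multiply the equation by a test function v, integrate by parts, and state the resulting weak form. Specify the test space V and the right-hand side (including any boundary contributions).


V = H^1(0, 5/3) (v unrestricted at boundary; u is determined up to an additive constant); weak form: ∫_0^5/3 u'v' dx = ∫_0^5/3 (2*cos(3*π*x) + 12/5) v dx − 2·v(5/3) − 2·v(0) for all v ∈ V.

Multiply both sides by a test function v and integrate from 0 to 5/3:
  ∫_0^5/3 −u''(x) v(x) dx = ∫_0^5/3 f(x) v(x) dx.
Integrate the LHS by parts once:
  ∫_0^5/3 −u'' v dx = −[u'(x) v(x)]_0^5/3 + ∫_0^5/3 u'(x) v'(x) dx.
Thus ∫_0^5/3 u'(x) v'(x) dx = ∫_0^5/3 f(x) v(x) dx + [u'(x) v(x)]_0^5/3.
Choose V so that boundary terms are either known or forced to vanish.
u has inhomogeneous Neumann u'(0) = 2, u'(5/3) = -2. [u' v]_0^5/3 = (-2)·v(5/3) − (2)·v(0) = − 2·v(5/3) − 2·v(0). Take V = H^1(0, 5/3); boundary term becomes part of RHS.
Weak formulation: find u (satisfying any essential BC) such that ∫_0^5/3 u'(x) v'(x) dx = ∫_0^5/3 f v dx − 2·v(5/3) − 2·v(0) for all v ∈ V (Neumann data are natural BCs: they enter the RHS as boundary terms).
Substituting f(x) = 2*cos(3*π*x) + 12/5, the right-hand side is ∫_0^5/3 (2*cos(3*π*x) + 12/5) v dx − 2·v(5/3) − 2·v(0).
Compatibility check (pure Neumann): taking v ≡ 1 ∈ V gives 0 = ∫_0^5/3 f dx + (-2) − (2), i.e. ∫_0^5/3 f dx must equal u'(0) − u'(5/3) = 4. Indeed ∫_0^5/3 (2*cos(3*π*x) + 12/5) dx = 4, so the data are compatible. The solution is then unique only up to an additive constant (fix it e.g. by requiring ∫_0^5/3 u dx = 0).


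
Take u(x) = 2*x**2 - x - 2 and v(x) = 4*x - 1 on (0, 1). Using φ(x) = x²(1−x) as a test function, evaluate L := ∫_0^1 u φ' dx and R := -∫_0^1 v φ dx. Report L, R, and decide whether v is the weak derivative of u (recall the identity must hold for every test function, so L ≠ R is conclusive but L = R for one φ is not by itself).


LHS = -7/60, RHS = -7/60. Yes, v = u' weakly.

u(x) = 2*x**2 - x - 2, classical derivative u'(x) = 4*x - 1.
φ(x) = x²(1−x), so φ'(x) = x*(2 - 3*x).
Note φ(0) = φ(1) = 0, so the boundary term u·φ vanishes.
LHS = ∫_0^1 u(x) φ'(x) dx = ∫_0^1 (-6*x^4 + 7*x^3 + 4*x^2 - 4*x) dx. Term by term:
  ∫_0^1 -6*x^4 dx = -6/5;  ∫_0^1 7*x^3 dx = 7/4;  ∫_0^1 4*x^2 dx = 4/3;
  ∫_0^1 -4*x dx = -2.
Sum: -6/5 + 7/4 + 4/3 − 2 = -7/60.
So LHS = -7/60.
∫_0^1 v(x) φ(x) dx = ∫_0^1 (-4*x^4 + 5*x^3 - x^2) dx. Term by term:
  ∫_0^1 -4*x^4 dx = -4/5;  ∫_0^1 5*x^3 dx = 5/4;  ∫_0^1 -x^2 dx = -1/3.
Sum: -4/5 + 5/4 − 1/3 = 7/60.
So RHS = -∫_0^1 v(x) φ(x) dx = -7/60.
LHS = RHS, so the identity holds for this test φ.
Moreover u is smooth here and v(x) = u'(x) = 4*x - 1 pointwise, so the identity holds for every test function. Hence v is the weak derivative of u.


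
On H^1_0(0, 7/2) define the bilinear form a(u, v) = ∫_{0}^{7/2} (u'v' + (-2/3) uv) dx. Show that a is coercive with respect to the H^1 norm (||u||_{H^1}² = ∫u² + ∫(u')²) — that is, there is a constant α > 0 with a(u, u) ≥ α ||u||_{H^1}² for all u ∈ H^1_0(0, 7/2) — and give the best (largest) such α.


α = 2*(-49 + 6*π^2)/(3*(4*π^2 + 49))

Coercivity of a(·,·) on H^1_0(0, 7/2) means a(u, u) ≥ α ||u||_{H^1}² for every u ∈ H^1_0.
The interval has length L = 7/2, and Poincaré/coercivity depend only on L. Here a(u, u) = ∫(u')² + (-2/3)·∫u².
Here c = -2/3 < 0 with |c| < (π/L)² = 4*π^2/49, so coercivity still holds. The condition a(u,u) ≥ α||u||_{H^1}² reads (1−α)∫(u')² ≥ (α−c)∫u². Any admissible α is ≤ 1 (rapidly oscillating u have ∫u²/∫(u')² → 0), and α = 1 would force 0 ≥ (1−c)∫u², impossible since c < 1; so 1−α > 0. By the sharp Poincaré inequality on H^1_0 of an interval of length L, ∫(u')² ≥ (π/L)²∫u² with equality for the first sine mode sin(π(x−x₀)/L) (x₀ the left endpoint), so the inequality holds for all u iff (1−α)(π/L)² ≥ α − c, i.e. α ≤ ((π/L)² + c)/((π/L)² + 1) = (1 + c(L/π)²)/(1 + (L/π)²). (Direct route, valid since c ≤ 0: Poincaré gives c∫u² ≥ c(L/π)²∫(u')², so a(u,u) ≥ (1 + c(L/π)²)∫(u')², while ||u||_{H^1}² ≤ (1 + (L/π)²)∫(u')²; dividing yields the same α.) With (π/L)² = 4*π^2/49 and c = -2/3, the largest admissible constant is α = ((π/L)² + c)/((π/L)² + 1).
Simplifying, α = 2*(-49 + 6*π^2)/(3*(4*π^2 + 49)).


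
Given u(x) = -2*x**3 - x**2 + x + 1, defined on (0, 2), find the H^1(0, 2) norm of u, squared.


||u||_{H^1}^2 = 39376/105

The H^1 norm (squared) on an interval (0, L) is
  ||u||_{H^1}^2 = ∫_0^L u(x)^2 dx + ∫_0^L u'(x)^2 dx.
Compute u'(x) = -6*x**2 - 2*x + 1.
Then u(x)^2 = 4*x**6 + 4*x**5 - 3*x**4 - 6*x**3 - x**2 + 2*x + 1 and u'(x)^2 = 36*x**4 + 24*x**3 - 8*x**2 - 4*x + 1.
Integrate each monomial from 0 to 2 using ∫_0^2 c·x^n dx = c·2^(n+1)/(n+1):
  ∫_0^2 u(x)^2 dx = ∫_0^2 (4*x^6 + 4*x^5 - 3*x^4 - 6*x^3 - x^2 + 2*x + 1) dx. Term by term:
    ∫_0^2 4*x^6 dx = 512/7;  ∫_0^2 4*x^5 dx = 128/3;  ∫_0^2 -3*x^4 dx = -96/5;
    ∫_0^2 -6*x^3 dx = -24;  ∫_0^2 -x^2 dx = -8/3;  ∫_0^2 2*x dx = 4;
    ∫_0^2 1 dx = 2.
  Sum: 512/7 + 128/3 − 96/5 − 24 − 8/3 + 4 + 2 = 2658/35.
  ∫_0^2 u'(x)^2 dx = ∫_0^2 (36*x^4 + 24*x^3 - 8*x^2 - 4*x + 1) dx. Term by term:
    ∫_0^2 36*x^4 dx = 1152/5;  ∫_0^2 24*x^3 dx = 96;  ∫_0^2 -8*x^2 dx = -64/3;
    ∫_0^2 -4*x dx = -8;  ∫_0^2 1 dx = 2.
  Sum: 1152/5 + 96 − 64/3 − 8 + 2 = 4486/15.
Adding: ||u||_{H^1}^2 = 2658/35 + 4486/15 = 39376/105.


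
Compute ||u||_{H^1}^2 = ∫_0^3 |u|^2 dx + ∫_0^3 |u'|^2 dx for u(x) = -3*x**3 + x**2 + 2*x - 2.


||u||_{H^1}^2 = 33711/7

The H^1 norm (squared) on an interval (0, L) is
  ||u||_{H^1}^2 = ∫_0^L u(x)^2 dx + ∫_0^L u'(x)^2 dx.
Compute u'(x) = -9*x**2 + 2*x + 2.
Then u(x)^2 = 9*x**6 - 6*x**5 - 11*x**4 + 16*x**3 - 8*x + 4 and u'(x)^2 = 81*x**4 - 36*x**3 - 32*x**2 + 8*x + 4.
Integrate each monomial from 0 to 3 using ∫_0^3 c·x^n dx = c·3^(n+1)/(n+1):
  ∫_0^3 u(x)^2 dx = ∫_0^3 (9*x^6 - 6*x^5 - 11*x^4 + 16*x^3 - 8*x + 4) dx. Term by term:
    ∫_0^3 9*x^6 dx = 19683/7;  ∫_0^3 -6*x^5 dx = -729;  ∫_0^3 -11*x^4 dx = -2673/5;
    ∫_0^3 16*x^3 dx = 324;  ∫_0^3 -8*x dx = -36;  ∫_0^3 4 dx = 12.
  Sum: 19683/7 − 729 − 2673/5 + 324 − 36 + 12 = 64689/35.
  ∫_0^3 u'(x)^2 dx = ∫_0^3 (81*x^4 - 36*x^3 - 32*x^2 + 8*x + 4) dx. Term by term:
    ∫_0^3 81*x^4 dx = 19683/5;  ∫_0^3 -36*x^3 dx = -729;  ∫_0^3 -32*x^2 dx = -288;
    ∫_0^3 8*x dx = 36;  ∫_0^3 4 dx = 12.
  Sum: 19683/5 − 729 − 288 + 36 + 12 = 14838/5.
Adding: ||u||_{H^1}^2 = 64689/35 + 14838/5 = 33711/7.


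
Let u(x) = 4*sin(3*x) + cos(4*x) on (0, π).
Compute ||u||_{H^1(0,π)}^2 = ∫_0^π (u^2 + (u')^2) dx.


||u||_{H^1(0,π)}^2 = -816/7 + 177*π/2

u'(x) = -4*sin(4*x) + 12*cos(3*x).
Expand u² and (u')² and integrate term by term on (0, π), using: for integers n ≥ 1, ∫_0^π sin²(nx) dx = ∫_0^π cos²(nx) dx = π/2; for n ≠ n', ∫_0^π sin(nx)sin(n'x) dx = ∫_0^π cos(nx)cos(n'x) dx = 0; and by product-to-sum, ∫_0^π sin(nx)cos(n'x) dx = ½∫_0^π [sin((n+n')x) + sin((n−n')x)] dx, which is 0 when n+n' is even and 2n/(n²−n'²) when n+n' is odd (it need not vanish on (0, π)).
  u² squared terms: (4)²·∫sin(3x)² dx = 16·π/2 = 8*π;  (1)²·∫cos(4x)² dx = 1·π/2 = π/2.
  u² cross terms: 2·(4)·(1)·∫sin(3x)·cos(4x) dx = 8·(-6/7) = -48/7.
  So ∫_0^π u² dx = 8*π + π/2 − 48/7 = -48/7 + 17*π/2.
  (u')² squared terms: (-4)²·∫sin(4x)² dx = 16·π/2 = 8*π;  (12)²·∫cos(3x)² dx = 144·π/2 = 72*π.
  (u')² cross terms: 2·(-4)·(12)·∫sin(4x)·cos(3x) dx = -96·(8/7) = -768/7.
  So ∫_0^π (u')² dx = 8*π + 72*π − 768/7 = -768/7 + 80*π.
||u||_{H^1}^2 = (-48/7 + 17*π/2) + (-768/7 + 80*π) = -816/7 + 177*π/2.


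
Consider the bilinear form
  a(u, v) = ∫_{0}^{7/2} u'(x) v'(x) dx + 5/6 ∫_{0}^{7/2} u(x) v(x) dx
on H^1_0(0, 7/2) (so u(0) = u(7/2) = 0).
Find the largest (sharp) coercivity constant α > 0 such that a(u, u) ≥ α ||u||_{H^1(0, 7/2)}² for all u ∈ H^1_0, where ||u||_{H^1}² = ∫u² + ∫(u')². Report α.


α = (24*π^2 + 245)/(6*(4*π^2 + 49))

Coercivity of a(·,·) on H^1_0(0, 7/2) means a(u, u) ≥ α ||u||_{H^1}² for every u ∈ H^1_0.
The interval has length L = 7/2, and Poincaré/coercivity depend only on L. Here a(u, u) = ∫(u')² + (5/6)·∫u².
Here 0 < c = 5/6 < 1. The condition a(u,u) ≥ α||u||_{H^1}² reads (1−α)∫(u')² ≥ (α−c)∫u². Any admissible α is ≤ 1 (rapidly oscillating u have ∫u²/∫(u')² → 0), and α = 1 would force 0 ≥ (1−c)∫u², impossible since c < 1; so 1−α > 0. By the sharp Poincaré inequality on H^1_0 of an interval of length L, ∫(u')² ≥ (π/L)²∫u² with equality for the first sine mode sin(π(x−x₀)/L) (x₀ the left endpoint), so the inequality holds for all u iff (1−α)(π/L)² ≥ α − c, i.e. α ≤ ((π/L)² + c)/((π/L)² + 1) = (1 + c(L/π)²)/(1 + (L/π)²). With (π/L)² = 4*π^2/49 and c = 5/6, the largest admissible constant is α = ((π/L)² + c)/((π/L)² + 1).
Simplifying, α = (24*π^2 + 245)/(6*(4*π^2 + 49)).


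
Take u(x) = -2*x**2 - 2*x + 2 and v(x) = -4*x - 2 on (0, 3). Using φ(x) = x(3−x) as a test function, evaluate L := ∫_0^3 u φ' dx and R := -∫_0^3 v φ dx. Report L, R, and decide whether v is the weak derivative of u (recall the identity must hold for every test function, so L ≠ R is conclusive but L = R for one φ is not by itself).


LHS = 36, RHS = 36. Yes, v = u' weakly.

u(x) = -2*x**2 - 2*x + 2, classical derivative u'(x) = -4*x - 2.
φ(x) = x(3−x), so φ'(x) = 3 - 2*x.
Note φ(0) = φ(3) = 0, so the boundary term u·φ vanishes.
LHS = ∫_0^3 u(x) φ'(x) dx = ∫_0^3 (4*x^3 - 2*x^2 - 10*x + 6) dx. Term by term:
  ∫_0^3 4*x^3 dx = 81;  ∫_0^3 -2*x^2 dx = -18;  ∫_0^3 -10*x dx = -45;
  ∫_0^3 6 dx = 18.
Sum: 81 − 18 − 45 + 18 = 36.
So LHS = 36.
∫_0^3 v(x) φ(x) dx = ∫_0^3 (4*x^3 - 10*x^2 - 6*x) dx. Term by term:
  ∫_0^3 4*x^3 dx = 81;  ∫_0^3 -10*x^2 dx = -90;  ∫_0^3 -6*x dx = -27.
Sum: 81 − 90 − 27 = -36.
So RHS = -∫_0^3 v(x) φ(x) dx = 36.
LHS = RHS, so the identity holds for this test φ.
Moreover u is smooth here and v(x) = u'(x) = -4*x - 2 pointwise, so the identity holds for every test function. Hence v is the weak derivative of u.


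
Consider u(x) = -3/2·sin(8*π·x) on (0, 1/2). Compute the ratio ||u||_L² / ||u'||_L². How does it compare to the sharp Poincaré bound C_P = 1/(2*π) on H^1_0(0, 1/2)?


||u||_L² / ||u'||_L² = 1/(8*π) < C_P = 1/(2*π).

u(x) = -3/2·sin(8*π·x), so u'(x) = -12*π*cos(8*π*x).
Writing u(x) = A·sin(kπx/L) with A = -3/2 and k = 4, use ∫_0^L sin²(kπx/L) dx = L/2 and ∫_0^L cos²(kπx/L) dx = L/2.
u² = 9/4·sin²(8*π·x) and (u')² = 144*π^2·cos²(8*π·x), and each of sin², cos² integrates to L/2 = 1/4 over (0, 1/2).
∫_0^1/2 u² dx = 9/16, so ||u||_L² = 3/4.
∫_0^1/2 (u')² dx = 36*π^2, so ||u'||_L² = 6*π.
Ratio ||u||_L² / ||u'||_L² = 1/(8*π).
Sharp Poincaré constant on H^1_0(0, 1/2) is C_P = L/π = 1/(2*π), achieved by sin(2*π·x).
This is the k = 4 harmonic; the ratio L/(kπ) is strictly less than C_P = L/π, consistent with the sharp inequality ||u||_L² ≤ C_P ||u'||_L².


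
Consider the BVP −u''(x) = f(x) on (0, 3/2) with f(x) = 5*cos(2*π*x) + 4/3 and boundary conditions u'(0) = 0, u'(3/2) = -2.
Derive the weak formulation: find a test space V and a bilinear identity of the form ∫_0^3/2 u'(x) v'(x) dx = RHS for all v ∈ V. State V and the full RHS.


V = H^1(0, 3/2) (v unrestricted at boundary; u is determined up to an additive constant); weak form: ∫_0^3/2 u'v' dx = ∫_0^3/2 (5*cos(2*π*x) + 4/3) v dx − 2·v(3/2) for all v ∈ V.

Multiply both sides by a test function v and integrate from 0 to 3/2:
  ∫_0^3/2 −u''(x) v(x) dx = ∫_0^3/2 f(x) v(x) dx.
Integrate the LHS by parts once:
  ∫_0^3/2 −u'' v dx = −[u'(x) v(x)]_0^3/2 + ∫_0^3/2 u'(x) v'(x) dx.
Thus ∫_0^3/2 u'(x) v'(x) dx = ∫_0^3/2 f(x) v(x) dx + [u'(x) v(x)]_0^3/2.
Choose V so that boundary terms are either known or forced to vanish.
u has inhomogeneous Neumann u'(0) = 0, u'(3/2) = -2. [u' v]_0^3/2 = (-2)·v(3/2) − (0)·v(0) = − 2·v(3/2). Take V = H^1(0, 3/2); boundary term becomes part of RHS.
Weak formulation: find u (satisfying any essential BC) such that ∫_0^3/2 u'(x) v'(x) dx = ∫_0^3/2 f v dx − 2·v(3/2) for all v ∈ V (Neumann data are natural BCs: they enter the RHS as boundary terms).
Substituting f(x) = 5*cos(2*π*x) + 4/3, the right-hand side is ∫_0^3/2 (5*cos(2*π*x) + 4/3) v dx − 2·v(3/2).
Compatibility check (pure Neumann): taking v ≡ 1 ∈ V gives 0 = ∫_0^3/2 f dx + (-2) − (0), i.e. ∫_0^3/2 f dx must equal u'(0) − u'(3/2) = 2. Indeed ∫_0^3/2 (5*cos(2*π*x) + 4/3) dx = 2, so the data are compatible. The solution is then unique only up to an additive constant (fix it e.g. by requiring ∫_0^3/2 u dx = 0).


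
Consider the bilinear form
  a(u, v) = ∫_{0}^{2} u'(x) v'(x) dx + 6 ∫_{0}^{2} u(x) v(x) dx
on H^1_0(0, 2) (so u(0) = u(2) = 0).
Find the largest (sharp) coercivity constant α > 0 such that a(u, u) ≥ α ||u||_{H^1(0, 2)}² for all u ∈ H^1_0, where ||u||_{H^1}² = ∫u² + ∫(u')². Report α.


α = 1

Coercivity of a(·,·) on H^1_0(0, 2) means a(u, u) ≥ α ||u||_{H^1}² for every u ∈ H^1_0.
The interval has length L = 2, and Poincaré/coercivity depend only on L. Here a(u, u) = ∫(u')² + (6)·∫u².
Here c = 6 ≥ 1, so a(u,u) = ∫(u')² + c∫u² ≥ ∫(u')² + ∫u² = ||u||_{H^1}², i.e. α = 1 works. No larger α is possible: a(u,u) ≥ α||u||_{H^1}² means (1−α)∫(u')² ≥ (α−c)∫u², and for the modes u_n = sin(nπ(x−x₀)/L) (x₀ the left endpoint) one has ∫u_n²/∫(u_n')² = (L/(nπ))² → 0, so a(u_n,u_n)/||u_n||_{H^1}² → 1. Hence the optimal constant is α = 1.
Therefore α = 1.
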